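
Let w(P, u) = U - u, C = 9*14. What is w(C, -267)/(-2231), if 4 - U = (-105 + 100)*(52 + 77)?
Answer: -916/2231 ≈ -0.41058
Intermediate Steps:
U = 649 (U = 4 - (-105 + 100)*(52 + 77) = 4 - (-5)*129 = 4 - 1*(-645) = 4 + 645 = 649)
C = 126
w(P, u) = 649 - u
w(C, -267)/(-2231) = (649 - 1*(-267))/(-2231) = (649 + 267)*(-1/2231) = 916*(-1/2231) = -916/2231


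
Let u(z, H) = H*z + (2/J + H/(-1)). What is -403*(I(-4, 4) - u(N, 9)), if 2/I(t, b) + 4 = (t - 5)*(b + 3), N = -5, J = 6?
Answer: -4344743/201 ≈ -21616.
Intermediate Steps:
I(t, b) = 2/(-4 + (-5 + t)*(3 + b)) (I(t, b) = 2/(-4 + (t - 5)*(b + 3)) = 2/(-4 + (-5 + t)*(3 + b)))
u(z, H) = ⅓ - H + H*z (u(z, H) = H*z + (2/6 + H/(-1)) = H*z + (2*(⅙) + H*(-1)) = H*z + (⅓ - H) = ⅓ - H + H*z)
-403*(I(-4, 4) - u(N, 9)) = -403*(2/(-19 - 5*4 + 3*(-4) + 4*(-4)) - (⅓ - 1*9 + 9*(-5))) = -403*(2/(-19 - 20 - 12 - 16) - (⅓ - 9 - 45)) = -403*(2/(-67) - 1*(-161/3)) = -403*(2*(-1/67) + 161/3) = -403*(-2/67 + 161/3) = -403*10781/201 = -4344743/201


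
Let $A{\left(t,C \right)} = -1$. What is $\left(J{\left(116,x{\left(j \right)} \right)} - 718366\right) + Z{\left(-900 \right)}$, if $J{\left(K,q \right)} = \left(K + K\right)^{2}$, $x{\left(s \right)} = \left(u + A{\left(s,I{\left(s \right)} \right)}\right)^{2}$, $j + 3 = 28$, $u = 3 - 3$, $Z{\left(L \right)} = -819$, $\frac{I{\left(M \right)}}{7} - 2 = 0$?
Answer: $-665361$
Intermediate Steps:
$I{\left(M \right)} = 14$ ($I{\left(M \right)} = 14 + 7 \cdot 0 = 14 + 0 = 14$)
$u = 0$
$j = 25$ ($j = -3 + 28 = 25$)
$x{\left(s \right)} = 1$ ($x{\left(s \right)} = \left(0 - 1\right)^{2} = \left(-1\right)^{2} = 1$)
$J{\left(K,q \right)} = 4 K^{2}$ ($J{\left(K,q \right)} = \left(2 K\right)^{2} = 4 K^{2}$)
$\left(J{\left(116,x{\left(j \right)} \right)} - 718366\right) + Z{\left(-900 \right)} = \left(4 \cdot 116^{2} - 718366\right) - 819 = \left(4 \cdot 13456 - 718366\right) - 819 = \left(53824 - 718366\right) - 819 = -664542 - 819 = -665361$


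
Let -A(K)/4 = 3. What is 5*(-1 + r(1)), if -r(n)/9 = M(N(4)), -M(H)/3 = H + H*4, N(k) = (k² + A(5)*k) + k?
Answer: -18905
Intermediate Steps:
A(K) = -12 (A(K) = -4*3 = -12)
N(k) = k² - 11*k (N(k) = (k² - 12*k) + k = k² - 11*k)
M(H) = -15*H (M(H) = -3*(H + H*4) = -3*(H + 4*H) = -15*H)
r(n) = -3780 (r(n) = -(-135)*4*(-11 + 4) = -(-135)*4*(-7) = -(-135)*(-28) = -9*420 = -3780)
5*(-1 + r(1)) = 5*(-1 - 3780) = 5*(-3781) = -18905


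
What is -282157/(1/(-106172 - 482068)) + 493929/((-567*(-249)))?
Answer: 2603666040393041/15687 ≈ 1.6598e+11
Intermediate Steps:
-282157/(1/(-106172 - 482068)) + 493929/((-567*(-249))) = -282157/(1/(-588240)) + 493929/141183 = -282157/(-1/588240) + 493929*(1/141183) = -282157*(-588240) + 54881/15687 = 165976033680 + 54881/15687 = 2603666040393041/15687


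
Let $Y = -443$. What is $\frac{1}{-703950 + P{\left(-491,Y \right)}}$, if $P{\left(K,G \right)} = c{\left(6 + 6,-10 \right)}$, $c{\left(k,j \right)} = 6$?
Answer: $- \frac{1}{703944} \approx -1.4206 \cdot 10^{-6}$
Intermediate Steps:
$P{\left(K,G \right)} = 6$
$\frac{1}{-703950 + P{\left(-491,Y \right)}} = \frac{1}{-703950 + 6} = \frac{1}{-703944} = - \frac{1}{703944}$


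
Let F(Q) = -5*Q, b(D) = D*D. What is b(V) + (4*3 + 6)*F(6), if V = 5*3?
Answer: -315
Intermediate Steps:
V = 15
b(D) = D**2
b(V) + (4*3 + 6)*F(6) = 15**2 + (4*3 + 6)*(-5*6) = 225 + (12 + 6)*(-30) = 225 + 18*(-30) = 225 - 540 = -315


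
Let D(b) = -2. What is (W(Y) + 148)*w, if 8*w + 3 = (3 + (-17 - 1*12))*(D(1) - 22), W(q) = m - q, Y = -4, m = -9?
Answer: 88803/8 ≈ 11100.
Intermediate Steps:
W(q) = -9 - q
w = 621/8 (w = -3/8 + ((3 + (-17 - 1*12))*(-2 - 22))/8 = -3/8 + ((3 + (-17 - 12))*(-24))/8 = -3/8 + ((3 - 29)*(-24))/8 = -3/8 + (-26*(-24))/8 = -3/8 + (1/8)*624 = -3/8 + 78 = 621/8 ≈ 77.625)
(W(Y) + 148)*w = ((-9 - 1*(-4)) + 148)*(621/8) = ((-9 + 4) + 148)*(621/8) = (-5 + 148)*(621/8) = 143*(621/8) = 88803/8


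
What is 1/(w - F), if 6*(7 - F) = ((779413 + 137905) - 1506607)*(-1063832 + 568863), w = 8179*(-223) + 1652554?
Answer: 6/291678758821 ≈ 2.0571e-11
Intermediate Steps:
w = -171363 (w = -1823917 + 1652554 = -171363)
F = -291679786999/6 (F = 7 - ((779413 + 137905) - 1506607)*(-1063832 + 568863)/6 = 7 - (917318 - 1506607)*(-494969)/6 = 7 - (-589289)*(-494969)/6 = 7 - 1/6*291679787041 = 7 - 291679787041/6 = -291679786999/6 ≈ -4.8613e+10)
1/(w - F) = 1/(-171363 - 1*(-291679786999/6)) = 1/(-171363 + 291679786999/6) = 1/(291678758821/6) = 6/291678758821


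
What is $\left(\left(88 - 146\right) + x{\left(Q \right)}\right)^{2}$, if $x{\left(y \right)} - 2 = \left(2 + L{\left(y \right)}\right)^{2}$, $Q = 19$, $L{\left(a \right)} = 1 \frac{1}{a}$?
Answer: $\frac{349503025}{130321} \approx 2681.9$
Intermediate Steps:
$L{\left(a \right)} = \frac{1}{a}$
$x{\left(y \right)} = 2 + \left(2 + \frac{1}{y}\right)^{2}$
$\left(\left(88 - 146\right) + x{\left(Q \right)}\right)^{2} = \left(\left(88 - 146\right) + \left(6 + \frac{1}{361} + \frac{4}{19}\right)\right)^{2} = \left(\left(88 - 146\right) + \left(6 + \frac{1}{361} + 4 \cdot \frac{1}{19}\right)\right)^{2} = \left(-58 + \left(6 + \frac{1}{361} + \frac{4}{19}\right)\right)^{2} = \left(-58 + \frac{2243}{361}\right)^{2} = \left(- \frac{18695}{361}\right)^{2} = \frac{349503025}{130321}$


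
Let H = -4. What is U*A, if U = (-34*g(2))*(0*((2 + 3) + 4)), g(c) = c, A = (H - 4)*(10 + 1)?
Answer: 0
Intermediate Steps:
A = -88 (A = (-4 - 4)*(10 + 1) = -8*11 = -88)
U = 0 (U = (-34*2)*(0*((2 + 3) + 4)) = -0*(5 + 4) = -0*9 = -68*0 = 0)
U*A = 0*(-88) = 0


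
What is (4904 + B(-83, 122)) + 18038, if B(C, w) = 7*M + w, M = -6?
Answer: 23022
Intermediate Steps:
B(C, w) = -42 + w (B(C, w) = 7*(-6) + w = -42 + w)
(4904 + B(-83, 122)) + 18038 = (4904 + (-42 + 122)) + 18038 = (4904 + 80) + 18038 = 4984 + 18038 = 23022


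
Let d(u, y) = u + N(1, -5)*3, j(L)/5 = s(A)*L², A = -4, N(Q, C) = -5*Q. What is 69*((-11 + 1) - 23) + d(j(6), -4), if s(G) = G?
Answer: -3012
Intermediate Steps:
j(L) = -20*L² (j(L) = 5*(-4*L²) = -20*L²)
d(u, y) = -15 + u (d(u, y) = u - 5*1*3 = u - 5*3 = u - 15 = -15 + u)
69*((-11 + 1) - 23) + d(j(6), -4) = 69*((-11 + 1) - 23) + (-15 - 20*6²) = 69*(-10 - 23) + (-15 - 20*36) = 69*(-33) + (-15 - 720) = -2277 - 735 = -3012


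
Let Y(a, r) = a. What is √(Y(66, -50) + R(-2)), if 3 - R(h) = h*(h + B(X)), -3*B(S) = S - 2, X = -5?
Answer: √627/3 ≈ 8.3466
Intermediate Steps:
B(S) = ⅔ - S/3 (B(S) = -(S - 2)/3 = -(-2 + S)/3 = ⅔ - S/3)
R(h) = 3 - h*(7/3 + h) (R(h) = 3 - h*(h + (⅔ - ⅓*(-5))) = 3 - h*(h + (⅔ + 5/3)) = 3 - h*(h + 7/3) = 3 - h*(7/3 + h))
√(Y(66, -50) + R(-2)) = √(66 + (3 - 1*(-2)² - 7/3*(-2))) = √(66 + (3 - 1*4 + 14/3)) = √(66 + (3 - 4 + 14/3)) = √(66 + 11/3) = √(209/3) = √627/3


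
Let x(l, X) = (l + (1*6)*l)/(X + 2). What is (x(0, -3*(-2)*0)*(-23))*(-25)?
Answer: 0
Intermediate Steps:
x(l, X) = 7*l/(2 + X) (x(l, X) = (l + 6*l)/(2 + X) = (7*l)/(2 + X) = 7*l/(2 + X))
(x(0, -3*(-2)*0)*(-23))*(-25) = ((7*0/(2 - 3*(-2)*0))*(-23))*(-25) = ((7*0/(2 + 6*0))*(-23))*(-25) = ((7*0/(2 + 0))*(-23))*(-25) = ((7*0/2)*(-23))*(-25) = ((7*0*(½))*(-23))*(-25) = (0*(-23))*(-25) = 0*(-25) = 0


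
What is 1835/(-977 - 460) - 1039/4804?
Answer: -10308383/6903348 ≈ -1.4932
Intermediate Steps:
1835/(-977 - 460) - 1039/4804 = 1835/(-1437) - 1039*1/4804 = 1835*(-1/1437) - 1039/4804 = -1835/1437 - 1039/4804 = -10308383/6903348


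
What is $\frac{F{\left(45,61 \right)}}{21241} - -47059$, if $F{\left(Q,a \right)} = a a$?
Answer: $\frac{999583940}{21241} \approx 47059.0$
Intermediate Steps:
$F{\left(Q,a \right)} = a^{2}$
$\frac{F{\left(45,61 \right)}}{21241} - -47059 = \frac{61^{2}}{21241} - -47059 = 3721 \cdot \frac{1}{21241} + 47059 = \frac{3721}{21241} + 47059 = \frac{999583940}{21241}$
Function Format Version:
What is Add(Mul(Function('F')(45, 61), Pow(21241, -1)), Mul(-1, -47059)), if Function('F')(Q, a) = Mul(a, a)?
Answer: Rational(999583940, 21241) ≈ 47059.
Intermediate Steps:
Function('F')(Q, a) = Pow(a, 2)
Add(Mul(Function('F')(45, 61), Pow(21241, -1)), Mul(-1, -47059)) = Add(Mul(Pow(61, 2), Pow(21241, -1)), Mul(-1, -47059)) = Add(Mul(3721, Rational(1, 21241)), 47059) = Add(Rational(3721, 21241), 47059) = Rational(999583940, 21241)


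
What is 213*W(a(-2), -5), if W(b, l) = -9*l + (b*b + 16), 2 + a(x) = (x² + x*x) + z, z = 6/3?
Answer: 26625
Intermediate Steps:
z = 2 (z = 6*(⅓) = 2)
a(x) = 2*x² (a(x) = -2 + ((x² + x*x) + 2) = -2 + ((x² + x²) + 2) = -2 + (2*x² + 2) = -2 + (2 + 2*x²) = 2*x²)
W(b, l) = 16 + b² - 9*l (W(b, l) = -9*l + (b² + 16) = -9*l + (16 + b²) = 16 + b² - 9*l)
213*W(a(-2), -5) = 213*(16 + (2*(-2)²)² - 9*(-5)) = 213*(16 + (2*4)² + 45) = 213*(16 + 8² + 45) = 213*(16 + 64 + 45) = 213*125 = 26625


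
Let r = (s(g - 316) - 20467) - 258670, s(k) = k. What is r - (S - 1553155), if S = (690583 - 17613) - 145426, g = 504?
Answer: 746662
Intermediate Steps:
S = 527544 (S = 672970 - 145426 = 527544)
r = -278949 (r = ((504 - 316) - 20467) - 258670 = (188 - 20467) - 258670 = -20279 - 258670 = -278949)
r - (S - 1553155) = -278949 - (527544 - 1553155) = -278949 - 1*(-1025611) = -278949 + 1025611 = 746662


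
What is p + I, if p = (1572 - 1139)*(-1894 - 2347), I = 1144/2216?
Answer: -508669638/277 ≈ -1.8364e+6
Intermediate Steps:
I = 143/277 (I = 1144*(1/2216) = 143/277 ≈ 0.51625)
p = -1836353 (p = 433*(-4241) = -1836353)
p + I = -1836353 + 143/277 = -508669638/277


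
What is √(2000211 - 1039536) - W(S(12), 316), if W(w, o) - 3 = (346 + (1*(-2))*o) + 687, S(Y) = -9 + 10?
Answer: -404 + 5*√38427 ≈ 576.14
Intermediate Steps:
S(Y) = 1
W(w, o) = 1036 - 2*o (W(w, o) = 3 + ((346 + (1*(-2))*o) + 687) = 3 + ((346 - 2*o) + 687) = 3 + (1033 - 2*o) = 1036 - 2*o)
√(2000211 - 1039536) - W(S(12), 316) = √(2000211 - 1039536) - (1036 - 2*316) = √960675 - (1036 - 632) = 5*√38427 - 1*404 = 5*√38427 - 404 = -404 + 5*√38427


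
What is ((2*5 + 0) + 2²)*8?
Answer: 112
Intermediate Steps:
((2*5 + 0) + 2²)*8 = ((10 + 0) + 4)*8 = (10 + 4)*8 = 14*8 = 112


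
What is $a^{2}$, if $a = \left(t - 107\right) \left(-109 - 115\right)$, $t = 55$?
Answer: $135675904$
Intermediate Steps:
$a = 11648$ ($a = \left(55 - 107\right) \left(-109 - 115\right) = \left(-52\right) \left(-224\right) = 11648$)
$a^{2} = 11648^{2} = 135675904$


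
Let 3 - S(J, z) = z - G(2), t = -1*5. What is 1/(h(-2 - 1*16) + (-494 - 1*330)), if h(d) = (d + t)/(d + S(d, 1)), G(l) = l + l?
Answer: -12/9865 ≈ -0.0012164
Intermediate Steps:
t = -5
G(l) = 2*l
S(J, z) = 7 - z (S(J, z) = 3 - (z - 2*2) = 3 - (z - 1*4) = 3 - (z - 4) = 3 - (-4 + z) = 3 + (4 - z) = 7 - z)
h(d) = (-5 + d)/(6 + d) (h(d) = (d - 5)/(d + (7 - 1*1)) = (-5 + d)/(d + (7 - 1)) = (-5 + d)/(d + 6) = (-5 + d)/(6 + d))
1/(h(-2 - 1*16) + (-494 - 1*330)) = 1/((-5 + (-2 - 1*16))/(6 + (-2 - 1*16)) + (-494 - 1*330)) = 1/((-5 + (-2 - 16))/(6 + (-2 - 16)) + (-494 - 330)) = 1/((-5 - 18)/(6 - 18) - 824) = 1/(-23/(-12) - 824) = 1/(-1/12*(-23) - 824) = 1/(23/12 - 824) = 1/(-9865/12) = -12/9865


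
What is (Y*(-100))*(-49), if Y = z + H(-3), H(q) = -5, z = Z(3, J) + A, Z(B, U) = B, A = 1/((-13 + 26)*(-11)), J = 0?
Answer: -1406300/143 ≈ -9834.3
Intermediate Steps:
A = -1/143 (A = -1/11/13 = (1/13)*(-1/11) = -1/143 ≈ -0.0069930)
z = 428/143 (z = 3 - 1/143 = 428/143 ≈ 2.9930)
Y = -287/143 (Y = 428/143 - 5 = -287/143 ≈ -2.0070)
(Y*(-100))*(-49) = -287/143*(-100)*(-49) = (28700/143)*(-49) = -1406300/143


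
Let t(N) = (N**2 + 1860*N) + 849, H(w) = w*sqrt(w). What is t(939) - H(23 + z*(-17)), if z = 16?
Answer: 2629110 + 249*I*sqrt(249) ≈ 2.6291e+6 + 3929.2*I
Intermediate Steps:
H(w) = w**(3/2)
t(N) = 849 + N**2 + 1860*N
t(939) - H(23 + z*(-17)) = (849 + 939**2 + 1860*939) - (23 + 16*(-17))**(3/2) = (849 + 881721 + 1746540) - (23 - 272)**(3/2) = 2629110 - (-249)**(3/2) = 2629110 - (-249)*I*sqrt(249) = 2629110 + 249*I*sqrt(249)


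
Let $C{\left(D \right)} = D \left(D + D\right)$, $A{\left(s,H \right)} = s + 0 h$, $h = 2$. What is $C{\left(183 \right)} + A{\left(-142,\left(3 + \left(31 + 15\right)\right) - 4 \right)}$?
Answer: $66836$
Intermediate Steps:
$A{\left(s,H \right)} = s$ ($A{\left(s,H \right)} = s + 0 \cdot 2 = s + 0 = s$)
$C{\left(D \right)} = 2 D^{2}$ ($C{\left(D \right)} = D 2 D = 2 D^{2}$)
$C{\left(183 \right)} + A{\left(-142,\left(3 + \left(31 + 15\right)\right) - 4 \right)} = 2 \cdot 183^{2} - 142 = 2 \cdot 33489 - 142 = 66978 - 142 = 66836$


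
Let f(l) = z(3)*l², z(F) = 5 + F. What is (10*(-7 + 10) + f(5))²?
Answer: 52900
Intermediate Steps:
f(l) = 8*l² (f(l) = (5 + 3)*l² = 8*l²)
(10*(-7 + 10) + f(5))² = (10*(-7 + 10) + 8*5²)² = (10*3 + 8*25)² = (30 + 200)² = 230² = 52900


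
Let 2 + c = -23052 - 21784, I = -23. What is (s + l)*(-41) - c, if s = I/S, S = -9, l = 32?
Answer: 390791/9 ≈ 43421.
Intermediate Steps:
s = 23/9 (s = -23/(-9) = -23*(-⅑) = 23/9 ≈ 2.5556)
c = -44838 (c = -2 + (-23052 - 21784) = -2 - 44836 = -44838)
(s + l)*(-41) - c = (23/9 + 32)*(-41) - 1*(-44838) = (311/9)*(-41) + 44838 = -12751/9 + 44838 = 390791/9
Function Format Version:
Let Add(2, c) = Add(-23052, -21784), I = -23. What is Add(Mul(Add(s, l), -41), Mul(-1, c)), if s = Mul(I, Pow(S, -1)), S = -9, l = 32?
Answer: Rational(390791, 9) ≈ 43421.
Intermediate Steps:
s = Rational(23, 9) (s = Mul(-23, Pow(-9, -1)) = Mul(-23, Rational(-1, 9)) = Rational(23, 9) ≈ 2.5556)
c = -44838 (c = Add(-2, Add(-23052, -21784)) = Add(-2, -44836) = -44838)
Add(Mul(Add(s, l), -41), Mul(-1, c)) = Add(Mul(Add(Rational(23, 9), 32), -41), Mul(-1, -44838)) = Add(Mul(Rational(311, 9), -41), 44838) = Add(Rational(-12751, 9), 44838) = Rational(390791, 9)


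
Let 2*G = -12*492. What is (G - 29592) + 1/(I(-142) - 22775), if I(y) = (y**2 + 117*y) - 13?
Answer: -626081473/19238 ≈ -32544.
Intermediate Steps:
I(y) = -13 + y**2 + 117*y
G = -2952 (G = (-12*492)/2 = (1/2)*(-5904) = -2952)
(G - 29592) + 1/(I(-142) - 22775) = (-2952 - 29592) + 1/((-13 + (-142)**2 + 117*(-142)) - 22775) = -32544 + 1/((-13 + 20164 - 16614) - 22775) = -32544 + 1/(3537 - 22775) = -32544 + 1/(-19238) = -32544 - 1/19238 = -626081473/19238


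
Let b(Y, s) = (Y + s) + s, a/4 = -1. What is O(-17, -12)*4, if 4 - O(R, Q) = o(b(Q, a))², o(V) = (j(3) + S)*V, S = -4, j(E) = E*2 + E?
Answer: -39984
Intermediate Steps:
a = -4 (a = 4*(-1) = -4)
j(E) = 3*E (j(E) = 2*E + E = 3*E)
b(Y, s) = Y + 2*s
o(V) = 5*V (o(V) = (3*3 - 4)*V = (9 - 4)*V = 5*V)
O(R, Q) = 4 - (-40 + 5*Q)² (O(R, Q) = 4 - (5*(Q + 2*(-4)))² = 4 - (5*(Q - 8))² = 4 - (5*(-8 + Q))² = 4 - (-40 + 5*Q)²)
O(-17, -12)*4 = (4 - 25*(-8 - 12)²)*4 = (4 - 25*(-20)²)*4 = (4 - 25*400)*4 = (4 - 10000)*4 = -9996*4 = -39984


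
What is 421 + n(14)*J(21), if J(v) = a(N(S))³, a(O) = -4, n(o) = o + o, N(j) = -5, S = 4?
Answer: -1371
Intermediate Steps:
n(o) = 2*o
J(v) = -64 (J(v) = (-4)³ = -64)
421 + n(14)*J(21) = 421 + (2*14)*(-64) = 421 + 28*(-64) = 421 - 1792 = -1371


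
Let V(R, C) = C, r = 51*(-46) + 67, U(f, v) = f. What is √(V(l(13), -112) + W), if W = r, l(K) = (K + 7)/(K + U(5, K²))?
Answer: I*√2391 ≈ 48.898*I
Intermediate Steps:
r = -2279 (r = -2346 + 67 = -2279)
l(K) = (7 + K)/(5 + K) (l(K) = (K + 7)/(K + 5) = (7 + K)/(5 + K))
W = -2279
√(V(l(13), -112) + W) = √(-112 - 2279) = √(-2391) = I*√2391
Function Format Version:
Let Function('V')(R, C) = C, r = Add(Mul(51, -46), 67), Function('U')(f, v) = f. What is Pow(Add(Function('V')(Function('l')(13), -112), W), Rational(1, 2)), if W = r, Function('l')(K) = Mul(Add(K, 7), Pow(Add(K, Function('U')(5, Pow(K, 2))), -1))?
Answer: Mul(I, Pow(2391, Rational(1, 2))) ≈ Mul(48.898, I)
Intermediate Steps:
r = -2279 (r = Add(-2346, 67) = -2279)
Function('l')(K) = Mul(Pow(Add(5, K), -1), Add(7, K)) (Function('l')(K) = Mul(Add(K, 7), Pow(Add(K, 5), -1)) = Mul(Add(7, K), Pow(Add(5, K), -1)) = Mul(Pow(Add(5, K), -1), Add(7, K)))
W = -2279
Pow(Add(Function('V')(Function('l')(13), -112), W), Rational(1, 2)) = Pow(Add(-112, -2279), Rational(1, 2)) = Pow(-2391, Rational(1, 2)) = Mul(I, Pow(2391, Rational(1, 2)))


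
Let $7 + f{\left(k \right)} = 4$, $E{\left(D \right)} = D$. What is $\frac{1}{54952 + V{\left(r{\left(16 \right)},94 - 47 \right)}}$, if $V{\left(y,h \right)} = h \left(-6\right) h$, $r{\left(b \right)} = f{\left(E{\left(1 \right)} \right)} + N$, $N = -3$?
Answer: $\frac{1}{41698} \approx 2.3982 \cdot 10^{-5}$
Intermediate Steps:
$f{\left(k \right)} = -3$ ($f{\left(k \right)} = -7 + 4 = -3$)
$r{\left(b \right)} = -6$ ($r{\left(b \right)} = -3 - 3 = -6$)
$V{\left(y,h \right)} = - 6 h^{2}$ ($V{\left(y,h \right)} = - 6 h h = - 6 h^{2}$)
$\frac{1}{54952 + V{\left(r{\left(16 \right)},94 - 47 \right)}} = \frac{1}{54952 - 6 \left(94 - 47\right)^{2}} = \frac{1}{54952 - 6 \cdot 47^{2}} = \frac{1}{54952 - 13254} = \frac{1}{41698}$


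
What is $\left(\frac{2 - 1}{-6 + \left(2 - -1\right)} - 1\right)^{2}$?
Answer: $\frac{16}{9} \approx 1.7778$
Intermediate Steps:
$\left(\frac{2 - 1}{-6 + \left(2 - -1\right)} - 1\right)^{2} = \left(1 \frac{1}{-6 + \left(2 + 1\right)} - 1\right)^{2} = \left(1 \frac{1}{-6 + 3} - 1\right)^{2} = \left(1 \frac{1}{-3} - 1\right)^{2} = \left(1 \left(- \frac{1}{3}\right) - 1\right)^{2} = \left(- \frac{1}{3} - 1\right)^{2} = \left(- \frac{4}{3}\right)^{2} = \frac{16}{9}$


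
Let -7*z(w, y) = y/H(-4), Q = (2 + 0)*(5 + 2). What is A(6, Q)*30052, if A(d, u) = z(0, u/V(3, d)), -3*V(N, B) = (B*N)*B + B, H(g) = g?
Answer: -7513/19 ≈ -395.42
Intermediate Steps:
Q = 14 (Q = 2*7 = 14)
V(N, B) = -B/3 - N*B²/3 (V(N, B) = -((B*N)*B + B)/3 = -(N*B² + B)/3 = -(B + N*B²)/3 = -B/3 - N*B²/3)
z(w, y) = y/28 (z(w, y) = -y/(7*(-4)) = -y*(-1)/(7*4) = -(-1)*y/28 = y/28)
A(d, u) = -3*u/(28*d*(1 + 3*d)) (A(d, u) = (u/((-d*(1 + d*3)/3)))/28 = (u/((-d*(1 + 3*d)/3)))/28 = (u*(-3/(d*(1 + 3*d))))/28 = (-3*u/(d*(1 + 3*d)))/28 = -3*u/(28*d*(1 + 3*d)))
A(6, Q)*30052 = -3/28*14/(6*(1 + 3*6))*30052 = -3/28*14*⅙/(1 + 18)*30052 = -3/28*14*⅙/19*30052 = -3/28*14*⅙*1/19*30052 = -1/76*30052 = -7513/19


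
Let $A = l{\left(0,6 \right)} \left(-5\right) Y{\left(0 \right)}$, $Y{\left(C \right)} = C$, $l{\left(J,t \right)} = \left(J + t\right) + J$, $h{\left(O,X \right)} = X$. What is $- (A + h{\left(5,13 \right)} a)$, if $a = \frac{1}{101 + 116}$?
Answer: $- \frac{13}{217} \approx -0.059908$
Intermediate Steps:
$l{\left(J,t \right)} = t + 2 J$
$A = 0$ ($A = \left(6 + 2 \cdot 0\right) \left(-5\right) 0 = \left(6 + 0\right) \left(-5\right) 0 = 6 \left(-5\right) 0 = \left(-30\right) 0 = 0$)
$a = \frac{1}{217} \approx 0.0046083$
$- (A + h{\left(5,13 \right)} a) = - (0 + 13 \cdot \frac{1}{217}) = - (0 + \frac{13}{217}) = \left(-1\right) \frac{13}{217} = - \frac{13}{217}$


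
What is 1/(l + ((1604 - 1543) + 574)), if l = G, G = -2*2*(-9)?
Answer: 1/671 ≈ 0.0014903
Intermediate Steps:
G = 36 (G = -4*(-9) = 36)
l = 36
1/(l + ((1604 - 1543) + 574)) = 1/(36 + ((1604 - 1543) + 574)) = 1/(36 + (61 + 574)) = 1/(36 + 635) = 1/671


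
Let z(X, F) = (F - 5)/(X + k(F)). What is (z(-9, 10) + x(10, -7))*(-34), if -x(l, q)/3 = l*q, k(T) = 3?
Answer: -21335/3 ≈ -7111.7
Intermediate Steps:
x(l, q) = -3*l*q
z(X, F) = (-5 + F)/(3 + X) (z(X, F) = (F - 5)/(X + 3) = (-5 + F)/(3 + X))
(z(-9, 10) + x(10, -7))*(-34) = ((-5 + 10)/(3 - 9) - 3*10*(-7))*(-34) = (5/(-6) + 210)*(-34) = (-⅙*5 + 210)*(-34) = (-⅚ + 210)*(-34) = (1255/6)*(-34) = -21335/3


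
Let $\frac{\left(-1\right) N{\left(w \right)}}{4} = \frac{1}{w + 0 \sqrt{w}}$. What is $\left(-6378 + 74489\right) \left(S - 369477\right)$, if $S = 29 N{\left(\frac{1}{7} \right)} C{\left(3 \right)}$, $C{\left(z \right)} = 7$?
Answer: $-25552590871$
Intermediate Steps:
$N{\left(w \right)} = - \frac{4}{w}$ ($N{\left(w \right)} = - \frac{4}{w + 0 \sqrt{w}} = - \frac{4}{w + 0} = - \frac{4}{w}$)
$S = -5684$ ($S = 29 \left(- \frac{4}{\frac{1}{7}}\right) 7 = 29 \left(- 4 \frac{1}{\frac{1}{7}}\right) 7 = 29 \left(\left(-4\right) 7\right) 7 = 29 \left(-28\right) 7 = \left(-812\right) 7 = -5684$)
$\left(-6378 + 74489\right) \left(S - 369477\right) = \left(-6378 + 74489\right) \left(-5684 - 369477\right) = 68111 \left(-375161\right) = -25552590871$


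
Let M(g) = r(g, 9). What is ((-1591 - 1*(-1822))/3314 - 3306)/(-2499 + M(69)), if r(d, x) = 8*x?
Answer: 3651951/2681026 ≈ 1.3621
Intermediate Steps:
M(g) = 72 (M(g) = 8*9 = 72)
((-1591 - 1*(-1822))/3314 - 3306)/(-2499 + M(69)) = ((-1591 - 1*(-1822))/3314 - 3306)/(-2499 + 72) = ((-1591 + 1822)*(1/3314) - 3306)/(-2427) = (231*(1/3314) - 3306)*(-1/2427) = (231/3314 - 3306)*(-1/2427) = -10955853/3314*(-1/2427) = 3651951/2681026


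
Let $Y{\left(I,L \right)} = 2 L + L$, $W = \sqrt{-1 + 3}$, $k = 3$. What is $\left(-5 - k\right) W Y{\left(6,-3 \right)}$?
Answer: $72 \sqrt{2} \approx 101.82$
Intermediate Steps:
$W = \sqrt{2} \approx 1.4142$
$Y{\left(I,L \right)} = 3 L$
$\left(-5 - k\right) W Y{\left(6,-3 \right)} = \left(-5 - 3\right) \sqrt{2} \cdot 3 \left(-3\right) = \left(-5 - 3\right) \sqrt{2} \left(-9\right) = - 8 \sqrt{2} \left(-9\right) = 72 \sqrt{2}$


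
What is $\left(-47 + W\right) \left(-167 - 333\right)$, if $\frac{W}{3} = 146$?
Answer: $-195500$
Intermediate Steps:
$W = 438$ ($W = 3 \cdot 146 = 438$)
$\left(-47 + W\right) \left(-167 - 333\right) = \left(-47 + 438\right) \left(-167 - 333\right) = 391 \left(-500\right) = -195500$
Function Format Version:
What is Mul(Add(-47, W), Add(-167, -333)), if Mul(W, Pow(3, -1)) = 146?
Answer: -195500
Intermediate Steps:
W = 438 (W = Mul(3, 146) = 438)
Mul(Add(-47, W), Add(-167, -333)) = Mul(Add(-47, 438), Add(-167, -333)) = Mul(391, -500) = -195500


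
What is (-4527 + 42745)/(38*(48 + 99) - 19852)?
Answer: -19109/7133 ≈ -2.6790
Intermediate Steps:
(-4527 + 42745)/(38*(48 + 99) - 19852) = 38218/(38*147 - 19852) = 38218/(5586 - 19852) = 38218/(-14266) = 38218*(-1/14266) = -19109/7133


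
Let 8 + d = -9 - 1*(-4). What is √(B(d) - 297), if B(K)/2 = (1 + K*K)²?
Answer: √57503 ≈ 239.80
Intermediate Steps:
d = -13 (d = -8 + (-9 - 1*(-4)) = -8 + (-9 + 4) = -8 - 5 = -13)
B(K) = 2*(1 + K²)² (B(K) = 2*(1 + K*K)² = 2*(1 + K²)²)
√(B(d) - 297) = √(2*(1 + (-13)²)² - 297) = √(2*(1 + 169)² - 297) = √(2*170² - 297) = √(2*28900 - 297) = √(57800 - 297) = √57503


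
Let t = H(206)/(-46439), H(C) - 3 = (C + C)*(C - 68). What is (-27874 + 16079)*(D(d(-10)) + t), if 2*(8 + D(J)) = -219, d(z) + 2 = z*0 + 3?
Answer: 130062084985/92878 ≈ 1.4004e+6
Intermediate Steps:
H(C) = 3 + 2*C*(-68 + C) (H(C) = 3 + (C + C)*(C - 68) = 3 + (2*C)*(-68 + C) = 3 + 2*C*(-68 + C))
d(z) = 1 (d(z) = -2 + (z*0 + 3) = -2 + (0 + 3) = -2 + 3 = 1)
D(J) = -235/2 (D(J) = -8 + (½)*(-219) = -8 - 219/2 = -235/2)
t = -56859/46439 (t = (3 - 136*206 + 2*206²)/(-46439) = (3 - 28016 + 2*42436)*(-1/46439) = (3 - 28016 + 84872)*(-1/46439) = 56859*(-1/46439) = -56859/46439 ≈ -1.2244)
(-27874 + 16079)*(D(d(-10)) + t) = (-27874 + 16079)*(-235/2 - 56859/46439) = -11795*(-11026883/92878) = 130062084985/92878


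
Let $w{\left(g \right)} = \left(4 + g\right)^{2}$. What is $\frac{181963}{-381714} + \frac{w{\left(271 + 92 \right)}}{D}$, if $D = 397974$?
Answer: $- \frac{1750322168}{12659353953} \approx -0.13826$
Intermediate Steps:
$\frac{181963}{-381714} + \frac{w{\left(271 + 92 \right)}}{D} = \frac{181963}{-381714} + \frac{\left(4 + \left(271 + 92\right)\right)^{2}}{397974} = 181963 \left(- \frac{1}{381714}\right) + \left(4 + 363\right)^{2} \cdot \frac{1}{397974} = - \frac{181963}{381714} + 367^{2} \cdot \frac{1}{397974} = - \frac{181963}{381714} + 134689 \cdot \frac{1}{397974} = - \frac{181963}{381714} + \frac{134689}{397974} = - \frac{1750322168}{12659353953}$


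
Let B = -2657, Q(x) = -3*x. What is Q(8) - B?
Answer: 2633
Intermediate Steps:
Q(8) - B = -3*8 - 1*(-2657) = -24 + 2657 = 2633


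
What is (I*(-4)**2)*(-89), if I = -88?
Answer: 125312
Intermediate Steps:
(I*(-4)**2)*(-89) = -88*(-4)**2*(-89) = -88*16*(-89) = -1408*(-89) = 125312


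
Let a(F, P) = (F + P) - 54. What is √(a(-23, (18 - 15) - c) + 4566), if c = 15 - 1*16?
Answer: √4493 ≈ 67.030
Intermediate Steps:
c = -1 (c = 15 - 16 = -1)
a(F, P) = -54 + F + P
√(a(-23, (18 - 15) - c) + 4566) = √((-54 - 23 + ((18 - 15) - 1*(-1))) + 4566) = √((-54 - 23 + (3 + 1)) + 4566) = √((-54 - 23 + 4) + 4566) = √(-73 + 4566) = √4493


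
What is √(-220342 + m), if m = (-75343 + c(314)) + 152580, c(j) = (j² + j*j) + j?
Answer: √54401 ≈ 233.24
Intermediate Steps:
c(j) = j + 2*j² (c(j) = (j² + j²) + j = 2*j² + j = j + 2*j²)
m = 274743 (m = (-75343 + 314*(1 + 2*314)) + 152580 = (-75343 + 314*(1 + 628)) + 152580 = (-75343 + 314*629) + 152580 = (-75343 + 197506) + 152580 = 122163 + 152580 = 274743)
√(-220342 + m) = √(-220342 + 274743) = √54401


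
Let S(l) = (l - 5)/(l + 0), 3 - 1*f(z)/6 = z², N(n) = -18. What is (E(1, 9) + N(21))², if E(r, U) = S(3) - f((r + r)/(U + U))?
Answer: 976144/729 ≈ 1339.0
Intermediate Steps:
f(z) = 18 - 6*z²
S(l) = (-5 + l)/l
E(r, U) = -56/3 + 6*r²/U² (E(r, U) = (-5 + 3)/3 - (18 - 6*(r + r)²/(U + U)²) = (⅓)*(-2) - (18 - 6*r²/U²) = -⅔ - (18 - 6*r²/U²) = -⅔ + (-18 + 6*r²/U²) = -56/3 + 6*r²/U²)
(E(1, 9) + N(21))² = ((-56/3 + 6*1²/9²) - 18)² = ((-56/3 + 6*(1/81)*1) - 18)² = ((-56/3 + 2/27) - 18)² = (-502/27 - 18)² = (-988/27)² = 976144/729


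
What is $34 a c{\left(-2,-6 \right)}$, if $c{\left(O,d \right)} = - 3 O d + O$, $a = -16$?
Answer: $20672$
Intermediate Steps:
$c{\left(O,d \right)} = O - 3 O d$ ($c{\left(O,d \right)} = - 3 O d + O = O - 3 O d$)
$34 a c{\left(-2,-6 \right)} = 34 \left(-16\right) \left(- 2 \left(1 - -18\right)\right) = - 544 \left(- 2 \left(1 + 18\right)\right) = - 544 \left(\left(-2\right) 19\right) = \left(-544\right) \left(-38\right) = 20672$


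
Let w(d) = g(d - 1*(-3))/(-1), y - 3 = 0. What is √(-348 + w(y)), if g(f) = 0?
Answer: 2*I*√87 ≈ 18.655*I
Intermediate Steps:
y = 3 (y = 3 + 0 = 3)
w(d) = 0 (w(d) = 0/(-1) = 0*(-1) = 0)
√(-348 + w(y)) = √(-348 + 0) = √(-348) = 2*I*√87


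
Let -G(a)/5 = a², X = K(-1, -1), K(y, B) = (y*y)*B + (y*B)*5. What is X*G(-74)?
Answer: -109520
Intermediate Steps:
K(y, B) = B*y² + 5*B*y (K(y, B) = y²*B + (B*y)*5 = B*y² + 5*B*y)
X = 4 (X = -1*(-1)*(5 - 1) = -1*(-1)*4 = 4)
G(a) = -5*a²
X*G(-74) = 4*(-5*(-74)²) = 4*(-5*5476) = 4*(-27380) = -109520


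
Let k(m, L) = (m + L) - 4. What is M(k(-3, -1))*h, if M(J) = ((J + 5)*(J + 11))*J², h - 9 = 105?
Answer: -65664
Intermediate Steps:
k(m, L) = -4 + L + m (k(m, L) = (L + m) - 4 = -4 + L + m)
h = 114 (h = 9 + 105 = 114)
M(J) = J²*(5 + J)*(11 + J) (M(J) = ((5 + J)*(11 + J))*J² = J²*(5 + J)*(11 + J))
M(k(-3, -1))*h = ((-4 - 1 - 3)²*(55 + (-4 - 1 - 3)² + 16*(-4 - 1 - 3)))*114 = ((-8)²*(55 + (-8)² + 16*(-8)))*114 = (64*(55 + 64 - 128))*114 = (64*(-9))*114 = -576*114 = -65664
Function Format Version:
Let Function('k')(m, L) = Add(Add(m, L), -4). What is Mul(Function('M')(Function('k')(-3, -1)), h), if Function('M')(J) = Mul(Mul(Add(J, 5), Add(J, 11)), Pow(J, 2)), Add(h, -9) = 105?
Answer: -65664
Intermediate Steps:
Function('k')(m, L) = Add(-4, L, m) (Function('k')(m, L) = Add(Add(L, m), -4) = Add(-4, L, m))
h = 114 (h = Add(9, 105) = 114)
Function('M')(J) = Mul(Pow(J, 2), Add(5, J), Add(11, J)) (Function('M')(J) = Mul(Mul(Add(5, J), Add(11, J)), Pow(J, 2)) = Mul(Pow(J, 2), Add(5, J), Add(11, J)))
Mul(Function('M')(Function('k')(-3, -1)), h) = Mul(Mul(Pow(Add(-4, -1, -3), 2), Add(55, Pow(Add(-4, -1, -3), 2), Mul(16, Add(-4, -1, -3)))), 114) = Mul(Mul(Pow(-8, 2), Add(55, Pow(-8, 2), Mul(16, -8))), 114) = Mul(Mul(64, Add(55, 64, -128)), 114) = Mul(Mul(64, -9), 114) = Mul(-576, 114) = -65664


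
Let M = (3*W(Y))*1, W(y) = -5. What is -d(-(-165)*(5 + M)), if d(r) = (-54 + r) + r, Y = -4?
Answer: 3354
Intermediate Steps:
M = -15 (M = (3*(-5))*1 = -15*1 = -15)
d(r) = -54 + 2*r
-d(-(-165)*(5 + M)) = -(-54 + 2*(-(-165)*(5 - 15))) = -(-54 + 2*(-(-165)*(-10))) = -(-54 + 2*(-33*50)) = -(-54 + 2*(-1650)) = -(-54 - 3300) = -1*(-3354) = 3354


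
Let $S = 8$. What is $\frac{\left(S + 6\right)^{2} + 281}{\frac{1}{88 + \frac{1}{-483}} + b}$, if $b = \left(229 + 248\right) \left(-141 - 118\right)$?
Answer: $- \frac{6757977}{1750315882} \approx -0.003861$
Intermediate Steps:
$b = -123543$ ($b = 477 \left(-259\right) = -123543$)
$\frac{\left(S + 6\right)^{2} + 281}{\frac{1}{88 + \frac{1}{-483}} + b} = \frac{\left(8 + 6\right)^{2} + 281}{\frac{1}{88 + \frac{1}{-483}} - 123543} = \frac{14^{2} + 281}{\frac{1}{88 - \frac{1}{483}} - 123543} = \frac{196 + 281}{\frac{1}{\frac{42503}{483}} - 123543} = \frac{477}{\frac{483}{42503} - 123543} = \frac{477}{- \frac{5250947646}{42503}} = 477 \left(- \frac{42503}{5250947646}\right) = - \frac{6757977}{1750315882}$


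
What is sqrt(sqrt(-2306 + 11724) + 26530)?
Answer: sqrt(26530 + sqrt(9418)) ≈ 163.18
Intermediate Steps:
sqrt(sqrt(-2306 + 11724) + 26530) = sqrt(sqrt(9418) + 26530) = sqrt(26530 + sqrt(9418))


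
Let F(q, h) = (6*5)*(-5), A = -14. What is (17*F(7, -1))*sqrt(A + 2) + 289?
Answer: 289 - 5100*I*sqrt(3) ≈ 289.0 - 8833.5*I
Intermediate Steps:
F(q, h) = -150 (F(q, h) = 30*(-5) = -150)
(17*F(7, -1))*sqrt(A + 2) + 289 = (17*(-150))*sqrt(-14 + 2) + 289 = -5100*I*sqrt(3) + 289 = 289 - 5100*I*sqrt(3)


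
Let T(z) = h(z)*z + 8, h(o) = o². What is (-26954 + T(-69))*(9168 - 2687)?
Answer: -2303703855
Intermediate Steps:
T(z) = 8 + z³ (T(z) = z²*z + 8 = z³ + 8 = 8 + z³)
(-26954 + T(-69))*(9168 - 2687) = (-26954 + (8 + (-69)³))*(9168 - 2687) = (-26954 + (8 - 328509))*6481 = (-26954 - 328501)*6481 = -355455*6481 = -2303703855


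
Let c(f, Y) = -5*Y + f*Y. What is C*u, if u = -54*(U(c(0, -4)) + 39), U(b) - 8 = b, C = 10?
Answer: -36180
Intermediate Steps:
c(f, Y) = -5*Y + Y*f
U(b) = 8 + b
u = -3618 (u = -54*((8 - 4*(-5 + 0)) + 39) = -54*((8 - 4*(-5)) + 39) = -54*((8 + 20) + 39) = -54*(28 + 39) = -54*67 = -3618)
C*u = 10*(-3618) = -36180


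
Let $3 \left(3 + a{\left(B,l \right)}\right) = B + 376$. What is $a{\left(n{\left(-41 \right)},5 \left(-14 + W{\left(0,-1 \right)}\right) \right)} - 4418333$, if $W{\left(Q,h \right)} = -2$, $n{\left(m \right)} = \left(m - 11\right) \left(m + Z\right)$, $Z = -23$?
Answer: $- \frac{13251304}{3} \approx -4.4171 \cdot 10^{6}$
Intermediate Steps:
$n{\left(m \right)} = \left(-23 + m\right) \left(-11 + m\right)$ ($n{\left(m \right)} = \left(m - 11\right) \left(m - 23\right) = \left(-11 + m\right) \left(-23 + m\right) = \left(-23 + m\right) \left(-11 + m\right)$)
$a{\left(B,l \right)} = \frac{367}{3} + \frac{B}{3}$ ($a{\left(B,l \right)} = -3 + \frac{B + 376}{3} = -3 + \frac{376 + B}{3} = -3 + \left(\frac{376}{3} + \frac{B}{3}\right) = \frac{367}{3} + \frac{B}{3}$)
$a{\left(n{\left(-41 \right)},5 \left(-14 + W{\left(0,-1 \right)}\right) \right)} - 4418333 = \left(\frac{367}{3} + \frac{253 + \left(-41\right)^{2} - -1394}{3}\right) - 4418333 = \left(\frac{367}{3} + \frac{253 + 1681 + 1394}{3}\right) - 4418333 = \left(\frac{367}{3} + \frac{1}{3} \cdot 3328\right) - 4418333 = \left(\frac{367}{3} + \frac{3328}{3}\right) - 4418333 = \frac{3695}{3} - 4418333 = - \frac{13251304}{3}$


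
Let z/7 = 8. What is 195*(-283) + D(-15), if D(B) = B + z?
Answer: -55144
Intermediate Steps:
z = 56 (z = 7*8 = 56)
D(B) = 56 + B (D(B) = B + 56 = 56 + B)
195*(-283) + D(-15) = 195*(-283) + (56 - 15) = -55185 + 41 = -55144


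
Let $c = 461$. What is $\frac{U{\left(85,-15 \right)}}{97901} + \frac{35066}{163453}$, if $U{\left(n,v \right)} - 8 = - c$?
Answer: $\frac{3358952257}{16002212153} \approx 0.20991$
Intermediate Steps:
$U{\left(n,v \right)} = -453$ ($U{\left(n,v \right)} = 8 - 461 = -453$)
$\frac{U{\left(85,-15 \right)}}{97901} + \frac{35066}{163453} = - \frac{453}{97901} + \frac{35066}{163453} = \frac{3358952257}{16002212153}$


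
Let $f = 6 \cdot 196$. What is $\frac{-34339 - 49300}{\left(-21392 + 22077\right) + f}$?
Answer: $- \frac{83639}{1861} \approx -44.943$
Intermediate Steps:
$f = 1176$
$\frac{-34339 - 49300}{\left(-21392 + 22077\right) + f} = \frac{-34339 - 49300}{\left(-21392 + 22077\right) + 1176} = - \frac{83639}{685 + 1176} = - \frac{83639}{1861}$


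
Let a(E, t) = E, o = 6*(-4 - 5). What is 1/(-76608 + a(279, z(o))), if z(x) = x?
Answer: -1/76329 ≈ -1.3101e-5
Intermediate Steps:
o = -54 (o = 6*(-9) = -54)
1/(-76608 + a(279, z(o))) = 1/(-76608 + 279) = 1/(-76329) = -1/76329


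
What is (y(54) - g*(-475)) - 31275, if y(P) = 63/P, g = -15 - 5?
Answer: -244643/6 ≈ -40774.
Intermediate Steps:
g = -20
(y(54) - g*(-475)) - 31275 = (63/54 - (-20)*(-475)) - 31275 = (63*(1/54) - 1*9500) - 31275 = (7/6 - 9500) - 31275 = -56993/6 - 31275 = -244643/6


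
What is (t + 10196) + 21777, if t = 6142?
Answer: 38115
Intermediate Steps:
(t + 10196) + 21777 = (6142 + 10196) + 21777 = 16338 + 21777 = 38115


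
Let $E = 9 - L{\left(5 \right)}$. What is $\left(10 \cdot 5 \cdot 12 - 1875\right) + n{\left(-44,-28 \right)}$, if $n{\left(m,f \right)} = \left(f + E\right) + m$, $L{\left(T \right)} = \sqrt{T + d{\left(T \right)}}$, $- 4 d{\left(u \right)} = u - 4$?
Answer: $-1338 - \frac{\sqrt{19}}{2} \approx -1340.2$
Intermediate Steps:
$d{\left(u \right)} = 1 - \frac{u}{4}$ ($d{\left(u \right)} = - \frac{u - 4}{4} = - \frac{-4 + u}{4} = 1 - \frac{u}{4}$)
$L{\left(T \right)} = \sqrt{1 + \frac{3 T}{4}}$ ($L{\left(T \right)} = \sqrt{T - \left(-1 + \frac{T}{4}\right)} = \sqrt{1 + \frac{3 T}{4}}$)
$E = 9 - \frac{\sqrt{19}}{2}$ ($E = 9 - \frac{\sqrt{4 + 3 \cdot 5}}{2} = 9 - \frac{\sqrt{4 + 15}}{2} = 9 - \frac{\sqrt{19}}{2} \approx 6.8205$)
$n{\left(m,f \right)} = 9 + f + m - \frac{\sqrt{19}}{2}$ ($n{\left(m,f \right)} = \left(f + \left(9 - \frac{\sqrt{19}}{2}\right)\right) + m = \left(9 + f - \frac{\sqrt{19}}{2}\right) + m = 9 + f + m - \frac{\sqrt{19}}{2}$)
$\left(10 \cdot 5 \cdot 12 - 1875\right) + n{\left(-44,-28 \right)} = \left(10 \cdot 5 \cdot 12 - 1875\right) - \left(63 + \frac{\sqrt{19}}{2}\right) = \left(50 \cdot 12 - 1875\right) - \left(63 + \frac{\sqrt{19}}{2}\right) = \left(600 - 1875\right) - \left(63 + \frac{\sqrt{19}}{2}\right) = -1275 - \left(63 + \frac{\sqrt{19}}{2}\right) = -1338 - \frac{\sqrt{19}}{2}$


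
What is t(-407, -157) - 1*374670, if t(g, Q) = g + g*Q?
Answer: -311178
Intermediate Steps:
t(g, Q) = g + Q*g
t(-407, -157) - 1*374670 = -407*(1 - 157) - 1*374670 = -407*(-156) - 374670 = 63492 - 374670 = -311178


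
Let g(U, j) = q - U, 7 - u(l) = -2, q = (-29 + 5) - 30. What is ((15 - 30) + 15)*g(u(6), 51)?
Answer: 0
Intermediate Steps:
q = -54 (q = -24 - 30 = -54)
u(l) = 9 (u(l) = 7 - 1*(-2) = 7 + 2 = 9)
g(U, j) = -54 - U
((15 - 30) + 15)*g(u(6), 51) = ((15 - 30) + 15)*(-54 - 1*9) = (-15 + 15)*(-54 - 9) = 0*(-63) = 0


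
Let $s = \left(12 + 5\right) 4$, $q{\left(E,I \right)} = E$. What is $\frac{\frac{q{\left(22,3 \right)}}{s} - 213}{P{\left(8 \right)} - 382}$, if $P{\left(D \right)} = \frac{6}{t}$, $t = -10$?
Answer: $\frac{36155}{65042} \approx 0.55587$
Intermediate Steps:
$s = 68$ ($s = 17 \cdot 4 = 68$)
$P{\left(D \right)} = - \frac{3}{5}$ ($P{\left(D \right)} = \frac{6}{-10} = 6 \left(- \frac{1}{10}\right) = - \frac{3}{5}$)
$\frac{\frac{q{\left(22,3 \right)}}{s} - 213}{P{\left(8 \right)} - 382} = \frac{\frac{22}{68} - 213}{- \frac{3}{5} - 382} = \frac{22 \cdot \frac{1}{68} - 213}{- \frac{1913}{5}} = \left(\frac{11}{34} - 213\right) \left(- \frac{5}{1913}\right) = \left(- \frac{7231}{34}\right) \left(- \frac{5}{1913}\right) = \frac{36155}{65042}$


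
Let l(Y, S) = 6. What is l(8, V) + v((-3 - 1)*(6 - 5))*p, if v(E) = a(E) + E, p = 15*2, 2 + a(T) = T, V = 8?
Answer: -294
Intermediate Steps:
a(T) = -2 + T
p = 30
v(E) = -2 + 2*E (v(E) = (-2 + E) + E = -2 + 2*E)
l(8, V) + v((-3 - 1)*(6 - 5))*p = 6 + (-2 + 2*((-3 - 1)*(6 - 5)))*30 = 6 + (-2 + 2*(-4*1))*30 = 6 + (-2 + 2*(-4))*30 = 6 + (-2 - 8)*30 = 6 - 10*30 = 6 - 300 = -294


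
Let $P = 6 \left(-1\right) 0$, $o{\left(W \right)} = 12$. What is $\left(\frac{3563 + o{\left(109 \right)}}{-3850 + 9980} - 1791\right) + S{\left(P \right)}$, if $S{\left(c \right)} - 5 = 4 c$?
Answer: $- \frac{2188921}{1226} \approx -1785.4$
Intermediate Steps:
$P = 0$ ($P = \left(-6\right) 0 = 0$)
$S{\left(c \right)} = 5 + 4 c$
$\left(\frac{3563 + o{\left(109 \right)}}{-3850 + 9980} - 1791\right) + S{\left(P \right)} = \left(\frac{3563 + 12}{-3850 + 9980} - 1791\right) + \left(5 + 4 \cdot 0\right) = \left(\frac{3575}{6130} - 1791\right) + \left(5 + 0\right) = \left(3575 \cdot \frac{1}{6130} - 1791\right) + 5 = \left(\frac{715}{1226} - 1791\right) + 5 = - \frac{2195051}{1226} + 5 = - \frac{2188921}{1226}$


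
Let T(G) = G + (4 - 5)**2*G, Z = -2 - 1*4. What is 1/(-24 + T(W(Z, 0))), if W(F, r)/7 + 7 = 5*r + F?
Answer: -1/206 ≈ -0.0048544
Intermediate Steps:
Z = -6 (Z = -2 - 4 = -6)
W(F, r) = -49 + 7*F + 35*r (W(F, r) = -49 + 7*(5*r + F) = -49 + 7*(F + 5*r) = -49 + (7*F + 35*r) = -49 + 7*F + 35*r)
T(G) = 2*G (T(G) = G + (-1)**2*G = G + 1*G = G + G = 2*G)
1/(-24 + T(W(Z, 0))) = 1/(-24 + 2*(-49 + 7*(-6) + 35*0)) = 1/(-24 + 2*(-49 - 42 + 0)) = 1/(-24 + 2*(-91)) = 1/(-24 - 182) = 1/(-206) = -1/206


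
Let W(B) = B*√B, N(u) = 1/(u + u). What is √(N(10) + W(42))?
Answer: √(5 + 4200*√42)/10 ≈ 16.500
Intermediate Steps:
N(u) = 1/(2*u)
W(B) = B^(3/2)
√(N(10) + W(42)) = √((½)/10 + 42^(3/2)) = √((½)*(⅒) + 42*√42) = √(1/20 + 42*√42)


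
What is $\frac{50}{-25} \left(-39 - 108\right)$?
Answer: $294$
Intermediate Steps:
$\frac{50}{-25} \left(-39 - 108\right) = 50 \left(- \frac{1}{25}\right) \left(-147\right) = \left(-2\right) \left(-147\right) = 294$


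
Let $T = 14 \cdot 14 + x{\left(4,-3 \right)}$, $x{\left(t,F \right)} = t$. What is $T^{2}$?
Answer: $40000$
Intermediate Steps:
$T = 200$ ($T = 14 \cdot 14 + 4 = 196 + 4 = 200$)
$T^{2} = 200^{2} = 40000$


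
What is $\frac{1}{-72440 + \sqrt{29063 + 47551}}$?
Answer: $- \frac{36220}{2623738493} - \frac{113 \sqrt{6}}{5247476986} \approx -1.3857 \cdot 10^{-5}$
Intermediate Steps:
$\frac{1}{-72440 + \sqrt{29063 + 47551}} = \frac{1}{-72440 + \sqrt{76614}} = \frac{1}{-72440 + 113 \sqrt{6}}$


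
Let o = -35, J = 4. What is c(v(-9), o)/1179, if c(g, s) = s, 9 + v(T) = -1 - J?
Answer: -35/1179 ≈ -0.029686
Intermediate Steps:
v(T) = -14 (v(T) = -9 + (-1 - 1*4) = -9 + (-1 - 4) = -9 - 5 = -14)
c(v(-9), o)/1179 = -35/1179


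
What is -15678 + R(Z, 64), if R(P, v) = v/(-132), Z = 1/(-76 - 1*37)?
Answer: -517390/33 ≈ -15678.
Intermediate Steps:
Z = -1/113 (Z = 1/(-76 - 37) = 1/(-113) = -1/113 ≈ -0.0088496)
R(P, v) = -v/132 (R(P, v) = v*(-1/132) = -v/132)
-15678 + R(Z, 64) = -15678 - 1/132*64 = -15678 - 16/33 = -517390/33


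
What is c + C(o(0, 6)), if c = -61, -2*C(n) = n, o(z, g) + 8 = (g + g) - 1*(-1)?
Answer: -127/2 ≈ -63.500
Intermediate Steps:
o(z, g) = -7 + 2*g (o(z, g) = -8 + ((g + g) - 1*(-1)) = -8 + (2*g + 1) = -8 + (1 + 2*g) = -7 + 2*g)
C(n) = -n/2
c + C(o(0, 6)) = -61 - (-7 + 2*6)/2 = -61 - (-7 + 12)/2 = -61 - ½*5 = -61 - 5/2 = -127/2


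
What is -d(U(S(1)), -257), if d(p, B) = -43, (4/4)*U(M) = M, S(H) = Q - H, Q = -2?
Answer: 43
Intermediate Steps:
S(H) = -2 - H
U(M) = M
-d(U(S(1)), -257) = -1*(-43) = 43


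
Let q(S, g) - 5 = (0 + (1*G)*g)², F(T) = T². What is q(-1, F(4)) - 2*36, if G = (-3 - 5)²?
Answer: 1048509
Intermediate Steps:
G = 64 (G = (-8)² = 64)
q(S, g) = 5 + 4096*g² (q(S, g) = 5 + (0 + (1*64)*g)² = 5 + (0 + 64*g)² = 5 + (64*g)² = 5 + 4096*g²)
q(-1, F(4)) - 2*36 = (5 + 4096*(4²)²) - 2*36 = (5 + 4096*16²) - 72 = (5 + 4096*256) - 72 = (5 + 1048576) - 72 = 1048581 - 72 = 1048509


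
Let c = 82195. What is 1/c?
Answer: 1/82195 ≈ 1.2166e-5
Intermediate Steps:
1/c = 1/82195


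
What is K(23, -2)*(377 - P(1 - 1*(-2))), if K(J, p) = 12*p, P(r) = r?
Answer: -8976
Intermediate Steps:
K(23, -2)*(377 - P(1 - 1*(-2))) = (12*(-2))*(377 - (1 - 1*(-2))) = -24*(377 - (1 + 2)) = -24*(377 - 1*3) = -24*(377 - 3) = -24*374 = -8976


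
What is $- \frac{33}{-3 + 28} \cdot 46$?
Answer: $- \frac{1518}{25} \approx -60.72$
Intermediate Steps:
$- \frac{33}{-3 + 28} \cdot 46 = - \frac{33}{25} \cdot 46 = \left(-33\right) \frac{1}{25} \cdot 46 = \left(- \frac{33}{25}\right) 46 = - \frac{1518}{25}$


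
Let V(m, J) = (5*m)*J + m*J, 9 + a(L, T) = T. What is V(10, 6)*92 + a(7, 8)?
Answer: 33119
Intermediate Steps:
a(L, T) = -9 + T
V(m, J) = 6*J*m (V(m, J) = 5*J*m + J*m = 6*J*m)
V(10, 6)*92 + a(7, 8) = (6*6*10)*92 + (-9 + 8) = 360*92 - 1 = 33120 - 1 = 33119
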